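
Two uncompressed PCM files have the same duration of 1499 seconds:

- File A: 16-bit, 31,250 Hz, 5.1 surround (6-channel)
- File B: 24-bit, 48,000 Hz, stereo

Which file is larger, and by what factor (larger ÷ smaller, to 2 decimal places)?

File A, by a factor of 1.30

File A: 31,250 × 2 × 6 = 375,000 bytes/s.
File B: 48,000 × 3 × 2 = 288,000 bytes/s.
File A is larger; ratio = 562,125,000 / 431,712,000 = 1.30.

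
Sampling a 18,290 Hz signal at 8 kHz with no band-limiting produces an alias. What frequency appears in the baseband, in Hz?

Nyquist = 8,000/2 = 4,000 Hz; 18,290 Hz exceeds it.
Alias = |18,290 − 2×8,000| = |18,290 − 16,000| = 2,290 Hz.

2,290 Hz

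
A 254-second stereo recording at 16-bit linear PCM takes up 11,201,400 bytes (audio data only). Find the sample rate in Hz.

11,025 Hz

Bytes = sample_rate × seconds × bytes_per_sample × channels.
sample_rate = 11,201,400 / (254 × 2 × 2) = 11,201,400 / 1,016 = 11,025 Hz.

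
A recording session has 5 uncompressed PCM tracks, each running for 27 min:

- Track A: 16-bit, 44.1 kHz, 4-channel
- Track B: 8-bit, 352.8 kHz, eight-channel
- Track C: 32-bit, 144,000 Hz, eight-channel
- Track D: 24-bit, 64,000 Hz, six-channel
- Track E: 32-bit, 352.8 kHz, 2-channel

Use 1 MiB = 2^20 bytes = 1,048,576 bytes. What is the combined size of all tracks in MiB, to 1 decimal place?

18164.9 MiB

27 min = 1,620 s.
Track A: 44,100 × 1,620 × 2 × 4 = 571,536,000 bytes.
Track B: 352,800 × 1,620 × 1 × 8 = 4,572,288,000 bytes.
Track C: 144,000 × 1,620 × 4 × 8 = 7,464,960,000 bytes.
Track D: 64,000 × 1,620 × 3 × 6 = 1,866,240,000 bytes.
Track E: 352,800 × 1,620 × 4 × 2 = 4,572,288,000 bytes.
Total = 19,047,312,000 bytes = 18164.9 MiB.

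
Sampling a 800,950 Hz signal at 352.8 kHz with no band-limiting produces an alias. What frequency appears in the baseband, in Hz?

95,350 Hz

Nyquist = 352,800/2 = 176,400 Hz; 800,950 Hz exceeds it.
Alias = |800,950 − 2×352,800| = |800,950 − 705,600| = 95,350 Hz.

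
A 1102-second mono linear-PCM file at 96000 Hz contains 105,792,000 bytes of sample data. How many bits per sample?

8 bits

Bytes per sample = 105,792,000 / (96,000 × 1,102 × 1) = 105,792,000 / 105,792,000 = 1.
Bit depth = 1 × 8 = 8 bits.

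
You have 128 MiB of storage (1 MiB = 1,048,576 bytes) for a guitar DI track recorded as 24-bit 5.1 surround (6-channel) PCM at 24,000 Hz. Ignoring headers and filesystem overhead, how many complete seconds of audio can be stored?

310 seconds

Uncompressed byte rate = 24,000 × 3 × 6 = 432,000 bytes/s.
Capacity = 128 × 1,048,576 = 134,217,728 bytes.
134,217,728 / 432,000 ≈ 310.69 s → 310 seconds.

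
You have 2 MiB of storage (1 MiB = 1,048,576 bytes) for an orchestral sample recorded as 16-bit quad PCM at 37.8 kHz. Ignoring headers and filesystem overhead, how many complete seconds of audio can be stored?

6 seconds

Uncompressed byte rate = 37,800 × 2 × 4 = 302,400 bytes/s.
Capacity = 2 × 1,048,576 = 2,097,152 bytes.
2,097,152 / 302,400 ≈ 6.94 s → 6 seconds.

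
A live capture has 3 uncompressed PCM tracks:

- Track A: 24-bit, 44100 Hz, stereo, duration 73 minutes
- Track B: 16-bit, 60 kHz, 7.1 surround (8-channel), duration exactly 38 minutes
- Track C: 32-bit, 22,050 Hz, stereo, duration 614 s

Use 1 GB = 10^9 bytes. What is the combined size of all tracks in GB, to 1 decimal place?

3.5 GB

Track A: 73 minutes = 4,380 s; 44,100 × 4,380 × 3 × 2 = 1,158,948,000 bytes.
Track B: exactly 38 minutes = 2,280 s; 60,000 × 2,280 × 2 × 8 = 2,188,800,000 bytes.
Track C: 22,050 × 614 × 4 × 2 = 108,309,600 bytes.
Total = 3,456,057,600 bytes = 3.5 GB.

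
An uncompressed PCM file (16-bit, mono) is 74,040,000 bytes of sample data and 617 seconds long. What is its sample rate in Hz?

60,000 Hz

Bytes = sample_rate × seconds × bytes_per_sample × channels.
sample_rate = 74,040,000 / (617 × 2 × 1) = 74,040,000 / 1,234 = 60,000 Hz.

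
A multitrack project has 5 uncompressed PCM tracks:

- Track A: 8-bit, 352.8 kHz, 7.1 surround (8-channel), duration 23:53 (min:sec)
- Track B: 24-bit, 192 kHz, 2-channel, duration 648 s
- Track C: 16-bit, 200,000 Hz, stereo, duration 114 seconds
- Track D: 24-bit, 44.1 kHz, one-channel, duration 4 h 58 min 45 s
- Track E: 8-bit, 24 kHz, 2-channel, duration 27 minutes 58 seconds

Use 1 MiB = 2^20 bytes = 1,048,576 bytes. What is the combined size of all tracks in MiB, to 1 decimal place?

6994.5 MiB

Track A: 23:53 (min:sec) = 1,433 s; 352,800 × 1,433 × 1 × 8 = 4,044,499,200 bytes.
Track B: 192,000 × 648 × 3 × 2 = 746,496,000 bytes.
Track C: 200,000 × 114 × 2 × 2 = 91,200,000 bytes.
Track D: 4 h 58 min 45 s = 17,925 s; 44,100 × 17,925 × 3 × 1 = 2,371,477,500 bytes.
Track E: 27 minutes 58 seconds = 1,678 s; 24,000 × 1,678 × 1 × 2 = 80,544,000 bytes.
Total = 7,334,216,700 bytes = 6994.5 MiB.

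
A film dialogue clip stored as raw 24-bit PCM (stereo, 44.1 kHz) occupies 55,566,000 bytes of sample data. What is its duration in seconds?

210 seconds

Byte rate = 44,100 × 3 × 2 = 264,600 bytes/s.
Duration = 55,566,000 / 264,600 = 210 s.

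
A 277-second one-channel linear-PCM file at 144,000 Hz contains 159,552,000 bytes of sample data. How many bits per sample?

32 bits

Bytes per sample = 159,552,000 / (144,000 × 277 × 1) = 159,552,000 / 39,888,000 = 4.
Bit depth = 4 × 8 = 32 bits.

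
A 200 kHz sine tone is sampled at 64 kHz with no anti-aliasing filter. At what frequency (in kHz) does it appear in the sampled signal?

8 kHz

Nyquist = 64,000/2 = 32,000 Hz; 200,000 Hz exceeds it.
Alias = |200,000 − 3×64,000| = |200,000 − 192,000| = 8,000 Hz = 8 kHz.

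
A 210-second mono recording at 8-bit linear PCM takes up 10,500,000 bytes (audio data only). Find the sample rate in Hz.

50,000 Hz

Bytes = sample_rate × seconds × bytes_per_sample × channels.
sample_rate = 10,500,000 / (210 × 1 × 1) = 10,500,000 / 210 = 50,000 Hz.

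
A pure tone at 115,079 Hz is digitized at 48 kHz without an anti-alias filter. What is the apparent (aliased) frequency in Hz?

19,079 Hz

Nyquist = 48,000/2 = 24,000 Hz; 115,079 Hz exceeds it.
Alias = |115,079 − 2×48,000| = |115,079 − 96,000| = 19,079 Hz.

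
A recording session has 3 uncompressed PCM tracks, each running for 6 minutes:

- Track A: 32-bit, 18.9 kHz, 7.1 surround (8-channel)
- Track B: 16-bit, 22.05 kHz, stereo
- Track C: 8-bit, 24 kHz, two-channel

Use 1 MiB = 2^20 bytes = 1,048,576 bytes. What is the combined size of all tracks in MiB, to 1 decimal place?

6 minutes = 360 s.
Track A: 18,900 × 360 × 4 × 8 = 217,728,000 bytes.
Track B: 22,050 × 360 × 2 × 2 = 31,752,000 bytes.
Track C: 24,000 × 360 × 1 × 2 = 17,280,000 bytes.
Total = 266,760,000 bytes = 254.4 MiB.

254.4 MiB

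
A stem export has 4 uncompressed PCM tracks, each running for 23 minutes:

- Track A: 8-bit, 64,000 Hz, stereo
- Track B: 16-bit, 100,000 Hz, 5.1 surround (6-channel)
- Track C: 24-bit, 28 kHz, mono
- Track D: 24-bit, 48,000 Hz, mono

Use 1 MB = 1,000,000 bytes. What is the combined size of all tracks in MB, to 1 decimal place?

23 minutes = 1,380 s.
Track A: 64,000 × 1,380 × 1 × 2 = 176,640,000 bytes.
Track B: 100,000 × 1,380 × 2 × 6 = 1,656,000,000 bytes.
Track C: 28,000 × 1,380 × 3 × 1 = 115,920,000 bytes.
Track D: 48,000 × 1,380 × 3 × 1 = 198,720,000 bytes.
Total = 2,147,280,000 bytes = 2147.3 MB.

2147.3 MB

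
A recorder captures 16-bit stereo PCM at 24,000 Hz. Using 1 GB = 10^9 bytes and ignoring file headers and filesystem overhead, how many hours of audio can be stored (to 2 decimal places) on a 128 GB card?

Uncompressed byte rate = 24,000 × 2 × 2 = 96,000 bytes/s.
Capacity = 128 × 1,000,000,000 = 128,000,000,000 bytes.
128,000,000,000 / 96,000 ≈ 1333333.33 s → 370.37 hours.

370.37 hours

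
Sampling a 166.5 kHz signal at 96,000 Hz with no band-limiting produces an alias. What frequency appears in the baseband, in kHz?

Nyquist = 96,000/2 = 48,000 Hz; 166,500 Hz exceeds it.
Alias = |166,500 − 2×96,000| = |166,500 − 192,000| = 25,500 Hz = 25.5 kHz.

25.5 kHz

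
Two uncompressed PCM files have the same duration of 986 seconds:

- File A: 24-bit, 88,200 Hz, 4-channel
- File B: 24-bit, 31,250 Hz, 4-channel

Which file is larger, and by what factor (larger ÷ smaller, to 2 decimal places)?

File A, by a factor of 2.82

File A: 88,200 × 3 × 4 = 1,058,400 bytes/s.
File B: 31,250 × 3 × 4 = 375,000 bytes/s.
File A is larger; ratio = 1,043,582,400 / 369,750,000 = 2.82.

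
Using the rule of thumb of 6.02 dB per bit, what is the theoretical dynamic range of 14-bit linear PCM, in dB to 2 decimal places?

14 × 6.02 = 84.28 dB.

84.28 dB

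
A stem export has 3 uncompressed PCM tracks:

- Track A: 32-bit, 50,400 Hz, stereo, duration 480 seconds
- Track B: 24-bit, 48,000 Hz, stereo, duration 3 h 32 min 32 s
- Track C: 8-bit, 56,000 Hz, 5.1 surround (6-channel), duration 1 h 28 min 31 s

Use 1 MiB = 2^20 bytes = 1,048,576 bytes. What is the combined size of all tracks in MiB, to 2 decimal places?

5388.84 MiB

Track A: 50,400 × 480 × 4 × 2 = 193,536,000 bytes.
Track B: 3 h 32 min 32 s = 12,752 s; 48,000 × 12,752 × 3 × 2 = 3,672,576,000 bytes.
Track C: 1 h 28 min 31 s = 5,311 s; 56,000 × 5,311 × 1 × 6 = 1,784,496,000 bytes.
Total = 5,650,608,000 bytes = 5388.84 MiB.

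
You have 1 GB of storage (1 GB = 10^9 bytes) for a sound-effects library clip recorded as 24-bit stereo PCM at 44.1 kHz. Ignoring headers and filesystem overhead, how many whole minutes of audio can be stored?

Uncompressed byte rate = 44,100 × 3 × 2 = 264,600 bytes/s.
Capacity = 1 × 1,000,000,000 = 1,000,000,000 bytes.
1,000,000,000 / 264,600 ≈ 3779.29 s → 62 minutes.

62 minutes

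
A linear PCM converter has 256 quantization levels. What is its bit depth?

8 bits

log2(256) = 8.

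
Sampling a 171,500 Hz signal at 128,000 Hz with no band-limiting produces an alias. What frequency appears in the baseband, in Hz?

Nyquist = 128,000/2 = 64,000 Hz; 171,500 Hz exceeds it.
Alias = |171,500 − 1×128,000| = |171,500 − 128,000| = 43,500 Hz.

43,500 Hz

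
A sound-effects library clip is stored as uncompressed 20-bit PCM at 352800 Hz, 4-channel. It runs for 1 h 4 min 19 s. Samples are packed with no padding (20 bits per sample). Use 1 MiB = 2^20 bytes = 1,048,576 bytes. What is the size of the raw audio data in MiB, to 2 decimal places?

12983.85 MiB

Duration = 1 h 4 min 19 s = 3,859 s.
Bits = 352,800 × 3,859 × 20 × 4 = 108,916,416,000 bits = 13,614,552,000 bytes.
13,614,552,000 / 1,048,576 = 12983.85 MiB.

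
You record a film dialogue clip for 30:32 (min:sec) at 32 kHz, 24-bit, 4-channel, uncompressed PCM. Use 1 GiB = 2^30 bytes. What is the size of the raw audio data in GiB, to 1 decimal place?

Duration = 30:32 (min:sec) = 1,832 s.
Bytes = 32,000 samples/s × 1,832 s × 3 bytes/sample × 4 ch = 703,488,000 bytes.
703,488,000 / 1,073,741,824 = 0.7 GiB.

0.7 GiB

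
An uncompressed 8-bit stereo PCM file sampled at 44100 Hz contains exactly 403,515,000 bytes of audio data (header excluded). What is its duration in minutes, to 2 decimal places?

Byte rate = 44,100 × 1 × 2 = 88,200 bytes/s.
Duration = 403,515,000 / 88,200 = 4,575 s.
4,575 s / 60 = 76.25 minutes.

76.25 minutes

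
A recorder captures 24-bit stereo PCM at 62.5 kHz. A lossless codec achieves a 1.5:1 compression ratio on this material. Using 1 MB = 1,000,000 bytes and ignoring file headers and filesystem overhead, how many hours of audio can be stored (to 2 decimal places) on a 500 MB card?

Uncompressed byte rate = 62,500 × 3 × 2 = 375,000 bytes/s.
After 1.5:1 compression, effective rate ≈ 250000 bytes/s.
Capacity = 500 × 1,000,000 = 500,000,000 bytes.
500,000,000 / effective rate ≈ 2000 s → 0.56 hours.

0.56 hours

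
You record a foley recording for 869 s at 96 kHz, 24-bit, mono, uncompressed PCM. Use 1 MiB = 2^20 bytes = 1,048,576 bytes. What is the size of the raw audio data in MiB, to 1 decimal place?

Bytes = 96,000 samples/s × 869 s × 3 bytes/sample × 1 ch = 250,272,000 bytes.
250,272,000 / 1,048,576 = 238.7 MiB.

238.7 MiB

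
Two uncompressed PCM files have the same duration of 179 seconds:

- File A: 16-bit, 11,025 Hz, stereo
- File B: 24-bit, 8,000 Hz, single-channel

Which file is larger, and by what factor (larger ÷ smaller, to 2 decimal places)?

File A: 11,025 × 2 × 2 = 44,100 bytes/s.
File B: 8,000 × 3 × 1 = 24,000 bytes/s.
File A is larger; ratio = 7,893,900 / 4,296,000 = 1.84.

File A, by a factor of 1.84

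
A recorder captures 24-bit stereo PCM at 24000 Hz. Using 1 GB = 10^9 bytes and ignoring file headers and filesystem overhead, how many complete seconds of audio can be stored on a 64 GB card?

444,444 seconds

Uncompressed byte rate = 24,000 × 3 × 2 = 144,000 bytes/s.
Capacity = 64 × 1,000,000,000 = 64,000,000,000 bytes.
64,000,000,000 / 144,000 ≈ 444444.44 s → 444,444 seconds.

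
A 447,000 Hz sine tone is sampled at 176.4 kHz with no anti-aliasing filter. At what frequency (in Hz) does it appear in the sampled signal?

Nyquist = 176,400/2 = 88,200 Hz; 447,000 Hz exceeds it.
Alias = |447,000 − 3×176,400| = |447,000 − 529,200| = 82,200 Hz.

82,200 Hz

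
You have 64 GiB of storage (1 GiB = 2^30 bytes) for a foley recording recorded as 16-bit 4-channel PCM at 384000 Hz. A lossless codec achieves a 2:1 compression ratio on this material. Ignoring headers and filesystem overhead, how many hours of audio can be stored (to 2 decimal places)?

12.43 hours

Uncompressed byte rate = 384,000 × 2 × 4 = 3,072,000 bytes/s.
After 2:1 compression, effective rate ≈ 1536000 bytes/s.
Capacity = 64 × 1,073,741,824 = 68,719,476,736 bytes.
68,719,476,736 / effective rate ≈ 44739.24 s → 12.43 hours.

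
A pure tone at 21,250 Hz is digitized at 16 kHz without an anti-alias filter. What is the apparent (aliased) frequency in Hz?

5,250 Hz

Nyquist = 16,000/2 = 8,000 Hz; 21,250 Hz exceeds it.
Alias = |21,250 − 1×16,000| = |21,250 − 16,000| = 5,250 Hz.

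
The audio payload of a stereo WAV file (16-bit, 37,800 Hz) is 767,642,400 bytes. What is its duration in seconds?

5,077 seconds

Byte rate = 37,800 × 2 × 2 = 151,200 bytes/s.
Duration = 767,642,400 / 151,200 = 5,077 s.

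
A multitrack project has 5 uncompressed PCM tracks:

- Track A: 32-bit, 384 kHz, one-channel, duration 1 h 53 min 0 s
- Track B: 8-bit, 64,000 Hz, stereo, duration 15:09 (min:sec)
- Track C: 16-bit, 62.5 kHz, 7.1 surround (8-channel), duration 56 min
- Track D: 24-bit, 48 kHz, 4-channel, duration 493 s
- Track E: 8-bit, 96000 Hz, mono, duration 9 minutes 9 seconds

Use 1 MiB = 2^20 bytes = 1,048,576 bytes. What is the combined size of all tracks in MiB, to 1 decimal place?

Track A: 1 h 53 min 0 s = 6,780 s; 384,000 × 6,780 × 4 × 1 = 10,414,080,000 bytes.
Track B: 15:09 (min:sec) = 909 s; 64,000 × 909 × 1 × 2 = 116,352,000 bytes.
Track C: 56 min = 3,360 s; 62,500 × 3,360 × 2 × 8 = 3,360,000,000 bytes.
Track D: 48,000 × 493 × 3 × 4 = 283,968,000 bytes.
Track E: 9 minutes 9 seconds = 549 s; 96,000 × 549 × 1 × 1 = 52,704,000 bytes.
Total = 14,227,104,000 bytes = 13568.0 MiB.

13568.0 MiB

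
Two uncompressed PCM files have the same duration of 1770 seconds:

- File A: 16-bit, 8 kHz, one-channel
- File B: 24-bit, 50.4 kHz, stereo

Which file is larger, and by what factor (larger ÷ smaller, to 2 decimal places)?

File B, by a factor of 18.90

File A: 8,000 × 2 × 1 = 16,000 bytes/s.
File B: 50,400 × 3 × 2 = 302,400 bytes/s.
File B is larger; ratio = 535,248,000 / 28,320,000 = 18.90.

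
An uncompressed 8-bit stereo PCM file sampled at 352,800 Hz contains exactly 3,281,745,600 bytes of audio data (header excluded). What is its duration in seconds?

4,651 seconds

Byte rate = 352,800 × 1 × 2 = 705,600 bytes/s.
Duration = 3,281,745,600 / 705,600 = 4,651 s.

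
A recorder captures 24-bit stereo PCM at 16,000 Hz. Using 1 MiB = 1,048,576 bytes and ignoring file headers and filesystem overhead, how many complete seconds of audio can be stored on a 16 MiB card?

174 seconds

Uncompressed byte rate = 16,000 × 3 × 2 = 96,000 bytes/s.
Capacity = 16 × 1,048,576 = 16,777,216 bytes.
16,777,216 / 96,000 ≈ 174.76 s → 174 seconds.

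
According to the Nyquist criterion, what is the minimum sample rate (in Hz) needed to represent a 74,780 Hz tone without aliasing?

149,560 Hz

Minimum sample rate = 2 × 74,780 Hz = 149,560 Hz.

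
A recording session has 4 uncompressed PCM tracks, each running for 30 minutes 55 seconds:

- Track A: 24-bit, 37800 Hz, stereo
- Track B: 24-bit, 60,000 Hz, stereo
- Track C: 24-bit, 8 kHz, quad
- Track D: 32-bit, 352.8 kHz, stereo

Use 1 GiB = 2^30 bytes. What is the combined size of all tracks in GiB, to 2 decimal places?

30 minutes 55 seconds = 1,855 s.
Track A: 37,800 × 1,855 × 3 × 2 = 420,714,000 bytes.
Track B: 60,000 × 1,855 × 3 × 2 = 667,800,000 bytes.
Track C: 8,000 × 1,855 × 3 × 4 = 178,080,000 bytes.
Track D: 352,800 × 1,855 × 4 × 2 = 5,235,552,000 bytes.
Total = 6,502,146,000 bytes = 6.06 GiB.

6.06 GiB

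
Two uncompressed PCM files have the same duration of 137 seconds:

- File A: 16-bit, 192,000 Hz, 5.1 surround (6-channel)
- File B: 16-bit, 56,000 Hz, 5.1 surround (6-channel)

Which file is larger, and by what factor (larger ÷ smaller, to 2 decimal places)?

File A: 192,000 × 2 × 6 = 2,304,000 bytes/s.
File B: 56,000 × 2 × 6 = 672,000 bytes/s.
File A is larger; ratio = 315,648,000 / 92,064,000 = 3.43.

File A, by a factor of 3.43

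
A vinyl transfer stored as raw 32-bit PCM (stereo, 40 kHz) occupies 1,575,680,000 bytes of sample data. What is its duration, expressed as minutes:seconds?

82:04

Byte rate = 40,000 × 4 × 2 = 320,000 bytes/s.
Duration = 1,575,680,000 / 320,000 = 4,924 s.
4,924 s = 82:04.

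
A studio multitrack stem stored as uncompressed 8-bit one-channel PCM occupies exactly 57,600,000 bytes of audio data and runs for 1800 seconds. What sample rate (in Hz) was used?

Bytes = sample_rate × seconds × bytes_per_sample × channels.
sample_rate = 57,600,000 / (1,800 × 1 × 1) = 57,600,000 / 1,800 = 32,000 Hz.

32,000 Hz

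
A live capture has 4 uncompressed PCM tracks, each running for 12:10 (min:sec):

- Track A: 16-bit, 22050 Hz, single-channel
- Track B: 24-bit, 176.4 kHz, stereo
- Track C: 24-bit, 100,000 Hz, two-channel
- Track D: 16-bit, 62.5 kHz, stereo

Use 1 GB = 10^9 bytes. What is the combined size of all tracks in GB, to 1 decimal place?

12:10 (min:sec) = 730 s.
Track A: 22,050 × 730 × 2 × 1 = 32,193,000 bytes.
Track B: 176,400 × 730 × 3 × 2 = 772,632,000 bytes.
Track C: 100,000 × 730 × 3 × 2 = 438,000,000 bytes.
Track D: 62,500 × 730 × 2 × 2 = 182,500,000 bytes.
Total = 1,425,325,000 bytes = 1.4 GB.

1.4 GB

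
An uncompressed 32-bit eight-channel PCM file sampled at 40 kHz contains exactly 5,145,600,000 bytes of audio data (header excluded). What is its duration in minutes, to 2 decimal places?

67.00 minutes

Byte rate = 40,000 × 4 × 8 = 1,280,000 bytes/s.
Duration = 5,145,600,000 / 1,280,000 = 4,020 s.
4,020 s / 60 = 67.00 minutes.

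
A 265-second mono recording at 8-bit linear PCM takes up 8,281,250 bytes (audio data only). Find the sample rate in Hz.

Bytes = sample_rate × seconds × bytes_per_sample × channels.
sample_rate = 8,281,250 / (265 × 1 × 1) = 8,281,250 / 265 = 31,250 Hz.

31,250 Hz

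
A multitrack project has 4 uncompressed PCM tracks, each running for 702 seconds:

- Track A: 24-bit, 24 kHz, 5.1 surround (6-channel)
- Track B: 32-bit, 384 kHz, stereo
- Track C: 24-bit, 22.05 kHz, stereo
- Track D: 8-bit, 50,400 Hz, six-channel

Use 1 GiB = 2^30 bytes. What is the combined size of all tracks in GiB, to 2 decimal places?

2.58 GiB

Track A: 24,000 × 702 × 3 × 6 = 303,264,000 bytes.
Track B: 384,000 × 702 × 4 × 2 = 2,156,544,000 bytes.
Track C: 22,050 × 702 × 3 × 2 = 92,874,600 bytes.
Track D: 50,400 × 702 × 1 × 6 = 212,284,800 bytes.
Total = 2,764,967,400 bytes = 2.58 GiB.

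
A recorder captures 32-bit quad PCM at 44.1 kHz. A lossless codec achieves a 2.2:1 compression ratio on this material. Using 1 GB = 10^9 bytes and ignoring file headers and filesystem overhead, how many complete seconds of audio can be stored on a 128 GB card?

Uncompressed byte rate = 44,100 × 4 × 4 = 705,600 bytes/s.
After 2.2:1 compression, effective rate ≈ 320727.27 bytes/s.
Capacity = 128 × 1,000,000,000 = 128,000,000,000 bytes.
128,000,000,000 / effective rate ≈ 399092.97 s → 399,092 seconds.

399,092 seconds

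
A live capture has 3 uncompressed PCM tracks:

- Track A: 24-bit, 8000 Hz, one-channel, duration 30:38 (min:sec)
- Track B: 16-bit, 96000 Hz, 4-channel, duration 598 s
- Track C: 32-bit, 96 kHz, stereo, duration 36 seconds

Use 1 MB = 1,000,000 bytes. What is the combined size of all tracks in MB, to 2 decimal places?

Track A: 30:38 (min:sec) = 1,838 s; 8,000 × 1,838 × 3 × 1 = 44,112,000 bytes.
Track B: 96,000 × 598 × 2 × 4 = 459,264,000 bytes.
Track C: 96,000 × 36 × 4 × 2 = 27,648,000 bytes.
Total = 531,024,000 bytes = 531.02 MB.

531.02 MB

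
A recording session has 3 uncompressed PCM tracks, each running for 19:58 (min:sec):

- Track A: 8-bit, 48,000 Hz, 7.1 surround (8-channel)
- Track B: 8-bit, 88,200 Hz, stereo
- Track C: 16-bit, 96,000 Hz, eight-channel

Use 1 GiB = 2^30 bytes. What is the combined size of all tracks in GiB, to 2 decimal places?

19:58 (min:sec) = 1,198 s.
Track A: 48,000 × 1,198 × 1 × 8 = 460,032,000 bytes.
Track B: 88,200 × 1,198 × 1 × 2 = 211,327,200 bytes.
Track C: 96,000 × 1,198 × 2 × 8 = 1,840,128,000 bytes.
Total = 2,511,487,200 bytes = 2.34 GiB.

2.34 GiB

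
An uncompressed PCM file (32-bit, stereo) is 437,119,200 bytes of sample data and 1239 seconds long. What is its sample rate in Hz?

Bytes = sample_rate × seconds × bytes_per_sample × channels.
sample_rate = 437,119,200 / (1,239 × 4 × 2) = 437,119,200 / 9,912 = 44,100 Hz.

44,100 Hz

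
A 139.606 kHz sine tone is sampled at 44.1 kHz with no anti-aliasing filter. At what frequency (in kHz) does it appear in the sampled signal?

Nyquist = 44,100/2 = 22,050 Hz; 139,606 Hz exceeds it.
Alias = |139,606 − 3×44,100| = |139,606 − 132,300| = 7,306 Hz = 7.306 kHz.

7.306 kHz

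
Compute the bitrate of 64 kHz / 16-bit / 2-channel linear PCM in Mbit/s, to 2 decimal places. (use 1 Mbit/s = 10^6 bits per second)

Bit rate = 64,000 × 16 × 2 = 2,048,000 bits/s.
= 2.05 Mbit/s.

2.05 Mbit/s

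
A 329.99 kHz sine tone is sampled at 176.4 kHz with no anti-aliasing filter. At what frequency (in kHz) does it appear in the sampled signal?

Nyquist = 176,400/2 = 88,200 Hz; 329,990 Hz exceeds it.
Alias = |329,990 − 2×176,400| = |329,990 − 352,800| = 22,810 Hz = 22.81 kHz.

22.81 kHz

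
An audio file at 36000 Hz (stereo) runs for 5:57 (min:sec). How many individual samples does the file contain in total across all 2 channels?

5:57 (min:sec) = 357 s.
36,000 × 357 s × 2 ch = 25,704,000 samples.

25,704,000 samples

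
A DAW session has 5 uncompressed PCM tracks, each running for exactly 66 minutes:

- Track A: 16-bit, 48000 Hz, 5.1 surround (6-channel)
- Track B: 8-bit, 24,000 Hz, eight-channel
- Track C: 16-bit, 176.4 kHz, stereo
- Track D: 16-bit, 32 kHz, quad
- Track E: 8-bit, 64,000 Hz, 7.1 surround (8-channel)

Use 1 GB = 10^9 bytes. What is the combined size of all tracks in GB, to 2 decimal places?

8.88 GB

exactly 66 minutes = 3,960 s.
Track A: 48,000 × 3,960 × 2 × 6 = 2,280,960,000 bytes.
Track B: 24,000 × 3,960 × 1 × 8 = 760,320,000 bytes.
Track C: 176,400 × 3,960 × 2 × 2 = 2,794,176,000 bytes.
Track D: 32,000 × 3,960 × 2 × 4 = 1,013,760,000 bytes.
Track E: 64,000 × 3,960 × 1 × 8 = 2,027,520,000 bytes.
Total = 8,876,736,000 bytes = 8.88 GB.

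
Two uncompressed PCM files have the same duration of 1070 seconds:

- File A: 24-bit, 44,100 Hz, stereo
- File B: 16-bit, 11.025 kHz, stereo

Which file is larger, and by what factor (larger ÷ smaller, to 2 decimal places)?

File A: 44,100 × 3 × 2 = 264,600 bytes/s.
File B: 11,025 × 2 × 2 = 44,100 bytes/s.
File A is larger; ratio = 283,122,000 / 47,187,000 = 6.00.

File A, by a factor of 6.00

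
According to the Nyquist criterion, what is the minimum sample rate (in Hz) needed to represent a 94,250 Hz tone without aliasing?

188,500 Hz

Minimum sample rate = 2 × 94,250 Hz = 188,500 Hz.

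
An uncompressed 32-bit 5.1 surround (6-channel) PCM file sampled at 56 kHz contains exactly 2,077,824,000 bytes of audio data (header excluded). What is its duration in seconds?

Byte rate = 56,000 × 4 × 6 = 1,344,000 bytes/s.
Duration = 2,077,824,000 / 1,344,000 = 1,546 s.

1,546 seconds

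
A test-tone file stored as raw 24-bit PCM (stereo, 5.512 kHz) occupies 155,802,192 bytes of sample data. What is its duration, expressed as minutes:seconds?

Byte rate = 5,512 × 3 × 2 = 33,072 bytes/s.
Duration = 155,802,192 / 33,072 = 4,711 s.
4,711 s = 78:31.

78:31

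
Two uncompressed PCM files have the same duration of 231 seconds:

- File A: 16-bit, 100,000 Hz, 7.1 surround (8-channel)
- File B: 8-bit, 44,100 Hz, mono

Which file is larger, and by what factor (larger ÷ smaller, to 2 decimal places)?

File A: 100,000 × 2 × 8 = 1,600,000 bytes/s.
File B: 44,100 × 1 × 1 = 44,100 bytes/s.
File A is larger; ratio = 369,600,000 / 10,187,100 = 36.28.

File A, by a factor of 36.28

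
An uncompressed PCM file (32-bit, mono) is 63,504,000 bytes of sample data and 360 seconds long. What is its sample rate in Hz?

44,100 Hz

Bytes = sample_rate × seconds × bytes_per_sample × channels.
sample_rate = 63,504,000 / (360 × 4 × 1) = 63,504,000 / 1,440 = 44,100 Hz.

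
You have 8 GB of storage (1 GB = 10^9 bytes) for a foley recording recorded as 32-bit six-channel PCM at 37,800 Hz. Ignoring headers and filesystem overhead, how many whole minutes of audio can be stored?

Uncompressed byte rate = 37,800 × 4 × 6 = 907,200 bytes/s.
Capacity = 8 × 1,000,000,000 = 8,000,000,000 bytes.
8,000,000,000 / 907,200 ≈ 8818.34 s → 146 minutes.

146 minutes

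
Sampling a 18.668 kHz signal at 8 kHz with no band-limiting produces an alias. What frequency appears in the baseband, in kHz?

2.668 kHz

Nyquist = 8,000/2 = 4,000 Hz; 18,668 Hz exceeds it.
Alias = |18,668 − 2×8,000| = |18,668 − 16,000| = 2,668 Hz = 2.668 kHz.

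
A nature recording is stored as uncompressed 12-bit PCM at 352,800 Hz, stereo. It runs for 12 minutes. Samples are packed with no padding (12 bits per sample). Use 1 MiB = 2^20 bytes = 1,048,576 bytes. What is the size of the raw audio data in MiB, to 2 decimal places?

726.75 MiB

Duration = 12 minutes = 720 s.
Bits = 352,800 × 720 × 12 × 2 = 6,096,384,000 bits = 762,048,000 bytes.
762,048,000 / 1,048,576 = 726.75 MiB.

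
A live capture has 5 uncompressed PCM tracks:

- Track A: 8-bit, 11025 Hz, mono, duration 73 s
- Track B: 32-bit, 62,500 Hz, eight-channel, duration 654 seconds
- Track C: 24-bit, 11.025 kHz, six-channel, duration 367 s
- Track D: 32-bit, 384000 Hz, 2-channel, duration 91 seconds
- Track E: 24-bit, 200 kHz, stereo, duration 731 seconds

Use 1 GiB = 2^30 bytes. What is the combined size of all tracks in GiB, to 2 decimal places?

2.36 GiB

Track A: 11,025 × 73 × 1 × 1 = 804,825 bytes.
Track B: 62,500 × 654 × 4 × 8 = 1,308,000,000 bytes.
Track C: 11,025 × 367 × 3 × 6 = 72,831,150 bytes.
Track D: 384,000 × 91 × 4 × 2 = 279,552,000 bytes.
Track E: 200,000 × 731 × 3 × 2 = 877,200,000 bytes.
Total = 2,538,387,975 bytes = 2.36 GiB.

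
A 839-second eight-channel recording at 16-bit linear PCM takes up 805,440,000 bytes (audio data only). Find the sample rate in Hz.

60,000 Hz

Bytes = sample_rate × seconds × bytes_per_sample × channels.
sample_rate = 805,440,000 / (839 × 2 × 8) = 805,440,000 / 13,424 = 60,000 Hz.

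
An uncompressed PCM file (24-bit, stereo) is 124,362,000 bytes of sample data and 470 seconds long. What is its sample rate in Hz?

44,100 Hz

Bytes = sample_rate × seconds × bytes_per_sample × channels.
sample_rate = 124,362,000 / (470 × 3 × 2) = 124,362,000 / 2,820 = 44,100 Hz.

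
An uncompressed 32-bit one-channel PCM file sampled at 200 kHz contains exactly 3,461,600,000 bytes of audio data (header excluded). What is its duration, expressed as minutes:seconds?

Byte rate = 200,000 × 4 × 1 = 800,000 bytes/s.
Duration = 3,461,600,000 / 800,000 = 4,327 s.
4,327 s = 72:07.

72:07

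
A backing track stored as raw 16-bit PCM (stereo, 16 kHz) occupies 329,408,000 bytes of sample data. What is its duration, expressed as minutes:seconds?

Byte rate = 16,000 × 2 × 2 = 64,000 bytes/s.
Duration = 329,408,000 / 64,000 = 5,147 s.
5,147 s = 85:47.

85:47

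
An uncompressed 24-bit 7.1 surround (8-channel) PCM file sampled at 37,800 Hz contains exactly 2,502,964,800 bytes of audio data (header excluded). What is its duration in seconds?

Byte rate = 37,800 × 3 × 8 = 907,200 bytes/s.
Duration = 2,502,964,800 / 907,200 = 2,759 s.

2,759 seconds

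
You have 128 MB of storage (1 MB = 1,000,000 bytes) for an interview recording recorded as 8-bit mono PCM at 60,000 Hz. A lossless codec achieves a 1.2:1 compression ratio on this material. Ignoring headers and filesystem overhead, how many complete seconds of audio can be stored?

Uncompressed byte rate = 60,000 × 1 × 1 = 60,000 bytes/s.
After 1.2:1 compression, effective rate ≈ 50000 bytes/s.
Capacity = 128 × 1,000,000 = 128,000,000 bytes.
128,000,000 / effective rate ≈ 2560 s → 2,560 seconds.

2,560 seconds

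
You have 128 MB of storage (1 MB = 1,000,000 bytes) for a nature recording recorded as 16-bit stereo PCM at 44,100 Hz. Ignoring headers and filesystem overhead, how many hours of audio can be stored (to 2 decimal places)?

0.20 hours

Uncompressed byte rate = 44,100 × 2 × 2 = 176,400 bytes/s.
Capacity = 128 × 1,000,000 = 128,000,000 bytes.
128,000,000 / 176,400 ≈ 725.62 s → 0.20 hours.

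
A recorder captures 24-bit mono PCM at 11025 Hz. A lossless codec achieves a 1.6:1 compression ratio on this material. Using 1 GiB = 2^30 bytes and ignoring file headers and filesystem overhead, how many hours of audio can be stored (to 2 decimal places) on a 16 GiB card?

Uncompressed byte rate = 11,025 × 3 × 1 = 33,075 bytes/s.
After 1.6:1 compression, effective rate ≈ 20671.88 bytes/s.
Capacity = 16 × 1,073,741,824 = 17,179,869,184 bytes.
17,179,869,184 / effective rate ≈ 831074.55 s → 230.85 hours.

230.85 hours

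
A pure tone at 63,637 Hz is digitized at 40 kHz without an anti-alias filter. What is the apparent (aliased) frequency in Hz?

16,363 Hz

Nyquist = 40,000/2 = 20,000 Hz; 63,637 Hz exceeds it.
Alias = |63,637 − 2×40,000| = |63,637 − 80,000| = 16,363 Hz.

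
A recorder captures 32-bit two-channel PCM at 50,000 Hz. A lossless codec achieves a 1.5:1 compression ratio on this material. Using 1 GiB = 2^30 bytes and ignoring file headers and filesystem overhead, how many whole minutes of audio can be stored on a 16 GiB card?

Uncompressed byte rate = 50,000 × 4 × 2 = 400,000 bytes/s.
After 1.5:1 compression, effective rate ≈ 266666.67 bytes/s.
Capacity = 16 × 1,073,741,824 = 17,179,869,184 bytes.
17,179,869,184 / effective rate ≈ 64424.51 s → 1,073 minutes.

1,073 minutes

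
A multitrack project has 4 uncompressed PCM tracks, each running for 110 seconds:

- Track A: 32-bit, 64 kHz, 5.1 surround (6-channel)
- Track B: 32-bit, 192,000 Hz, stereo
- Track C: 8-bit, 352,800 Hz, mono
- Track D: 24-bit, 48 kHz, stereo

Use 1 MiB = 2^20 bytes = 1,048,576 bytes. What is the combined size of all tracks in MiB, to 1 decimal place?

Track A: 64,000 × 110 × 4 × 6 = 168,960,000 bytes.
Track B: 192,000 × 110 × 4 × 2 = 168,960,000 bytes.
Track C: 352,800 × 110 × 1 × 1 = 38,808,000 bytes.
Track D: 48,000 × 110 × 3 × 2 = 31,680,000 bytes.
Total = 408,408,000 bytes = 389.5 MiB.

389.5 MiB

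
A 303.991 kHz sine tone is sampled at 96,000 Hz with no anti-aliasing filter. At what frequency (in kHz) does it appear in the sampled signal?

Nyquist = 96,000/2 = 48,000 Hz; 303,991 Hz exceeds it.
Alias = |303,991 − 3×96,000| = |303,991 − 288,000| = 15,991 Hz = 15.991 kHz.

15.991 kHz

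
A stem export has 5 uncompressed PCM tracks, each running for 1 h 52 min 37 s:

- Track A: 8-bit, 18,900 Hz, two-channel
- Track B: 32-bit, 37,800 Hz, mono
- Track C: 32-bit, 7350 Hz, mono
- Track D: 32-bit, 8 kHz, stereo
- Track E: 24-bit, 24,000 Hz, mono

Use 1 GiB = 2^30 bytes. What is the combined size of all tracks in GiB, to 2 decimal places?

1 h 52 min 37 s = 6,757 s.
Track A: 18,900 × 6,757 × 1 × 2 = 255,414,600 bytes.
Track B: 37,800 × 6,757 × 4 × 1 = 1,021,658,400 bytes.
Track C: 7,350 × 6,757 × 4 × 1 = 198,655,800 bytes.
Track D: 8,000 × 6,757 × 4 × 2 = 432,448,000 bytes.
Track E: 24,000 × 6,757 × 3 × 1 = 486,504,000 bytes.
Total = 2,394,680,800 bytes = 2.23 GiB.

2.23 GiB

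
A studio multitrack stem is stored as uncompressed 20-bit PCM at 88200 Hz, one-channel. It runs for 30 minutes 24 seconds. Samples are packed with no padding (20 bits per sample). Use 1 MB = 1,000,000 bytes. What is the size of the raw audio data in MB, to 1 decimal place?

402.2 MB

Duration = 30 minutes 24 seconds = 1,824 s.
Bits = 88,200 × 1,824 × 20 × 1 = 3,217,536,000 bits = 402,192,000 bytes.
402,192,000 / 1,000,000 = 402.2 MB.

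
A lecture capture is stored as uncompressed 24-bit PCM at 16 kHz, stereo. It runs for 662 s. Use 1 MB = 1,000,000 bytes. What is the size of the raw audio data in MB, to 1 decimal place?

Bytes = 16,000 samples/s × 662 s × 3 bytes/sample × 2 ch = 63,552,000 bytes.
63,552,000 / 1,000,000 = 63.6 MB.

63.6 MB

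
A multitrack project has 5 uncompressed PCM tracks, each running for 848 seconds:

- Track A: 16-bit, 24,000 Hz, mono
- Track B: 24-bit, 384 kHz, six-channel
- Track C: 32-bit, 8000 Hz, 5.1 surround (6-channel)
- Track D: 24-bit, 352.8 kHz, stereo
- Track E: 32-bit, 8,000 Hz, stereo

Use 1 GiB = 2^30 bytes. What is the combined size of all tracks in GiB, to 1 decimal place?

Track A: 24,000 × 848 × 2 × 1 = 40,704,000 bytes.
Track B: 384,000 × 848 × 3 × 6 = 5,861,376,000 bytes.
Track C: 8,000 × 848 × 4 × 6 = 162,816,000 bytes.
Track D: 352,800 × 848 × 3 × 2 = 1,795,046,400 bytes.
Track E: 8,000 × 848 × 4 × 2 = 54,272,000 bytes.
Total = 7,914,214,400 bytes = 7.4 GiB.

7.4 GiB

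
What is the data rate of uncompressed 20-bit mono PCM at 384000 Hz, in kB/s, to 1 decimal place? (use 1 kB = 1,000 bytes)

960.0 kB/s

Bit rate = 384,000 × 20 × 1 = 7,680,000 bits/s.
7,680,000 / 8 = 960,000 B/s = 960.0 kB/s.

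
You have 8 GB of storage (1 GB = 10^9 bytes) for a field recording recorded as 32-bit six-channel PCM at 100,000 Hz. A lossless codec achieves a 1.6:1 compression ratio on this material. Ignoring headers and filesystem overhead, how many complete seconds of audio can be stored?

5,333 seconds

Uncompressed byte rate = 100,000 × 4 × 6 = 2,400,000 bytes/s.
After 1.6:1 compression, effective rate ≈ 1500000 bytes/s.
Capacity = 8 × 1,000,000,000 = 8,000,000,000 bytes.
8,000,000,000 / effective rate ≈ 5333.33 s → 5,333 seconds.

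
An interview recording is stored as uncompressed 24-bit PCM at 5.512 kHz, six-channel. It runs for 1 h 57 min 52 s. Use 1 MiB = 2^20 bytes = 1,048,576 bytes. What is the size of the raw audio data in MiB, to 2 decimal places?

Duration = 1 h 57 min 52 s = 7,072 s.
Bytes = 5,512 samples/s × 7,072 s × 3 bytes/sample × 6 ch = 701,655,552 bytes.
701,655,552 / 1,048,576 = 669.15 MiB.

669.15 MiB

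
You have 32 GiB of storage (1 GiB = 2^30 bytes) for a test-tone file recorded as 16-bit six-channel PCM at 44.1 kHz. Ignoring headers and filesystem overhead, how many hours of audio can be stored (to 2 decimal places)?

18.04 hours

Uncompressed byte rate = 44,100 × 2 × 6 = 529,200 bytes/s.
Capacity = 32 × 1,073,741,824 = 34,359,738,368 bytes.
34,359,738,368 / 529,200 ≈ 64927.7 s → 18.04 hours.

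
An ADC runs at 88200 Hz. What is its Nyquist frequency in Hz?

Nyquist frequency = sample rate / 2 = 88,200 / 2 = 44,100 Hz.

44,100 Hz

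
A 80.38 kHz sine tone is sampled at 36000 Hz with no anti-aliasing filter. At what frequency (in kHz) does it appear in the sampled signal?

8.38 kHz

Nyquist = 36,000/2 = 18,000 Hz; 80,380 Hz exceeds it.
Alias = |80,380 − 2×36,000| = |80,380 − 72,000| = 8,380 Hz = 8.38 kHz.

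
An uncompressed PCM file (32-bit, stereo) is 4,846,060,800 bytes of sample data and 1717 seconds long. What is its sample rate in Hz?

352,800 Hz

Bytes = sample_rate × seconds × bytes_per_sample × channels.
sample_rate = 4,846,060,800 / (1,717 × 4 × 2) = 4,846,060,800 / 13,736 = 352,800 Hz.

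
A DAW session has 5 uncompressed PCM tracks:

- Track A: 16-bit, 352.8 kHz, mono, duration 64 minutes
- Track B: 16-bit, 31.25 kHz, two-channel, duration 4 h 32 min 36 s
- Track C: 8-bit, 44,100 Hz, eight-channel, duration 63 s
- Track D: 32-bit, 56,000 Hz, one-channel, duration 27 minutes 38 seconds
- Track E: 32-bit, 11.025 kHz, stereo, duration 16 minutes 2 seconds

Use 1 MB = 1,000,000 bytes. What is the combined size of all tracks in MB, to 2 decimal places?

5232.47 MB

Track A: 64 minutes = 3,840 s; 352,800 × 3,840 × 2 × 1 = 2,709,504,000 bytes.
Track B: 4 h 32 min 36 s = 16,356 s; 31,250 × 16,356 × 2 × 2 = 2,044,500,000 bytes.
Track C: 44,100 × 63 × 1 × 8 = 22,226,400 bytes.
Track D: 27 minutes 38 seconds = 1,658 s; 56,000 × 1,658 × 4 × 1 = 371,392,000 bytes.
Track E: 16 minutes 2 seconds = 962 s; 11,025 × 962 × 4 × 2 = 84,848,400 bytes.
Total = 5,232,470,800 bytes = 5232.47 MB.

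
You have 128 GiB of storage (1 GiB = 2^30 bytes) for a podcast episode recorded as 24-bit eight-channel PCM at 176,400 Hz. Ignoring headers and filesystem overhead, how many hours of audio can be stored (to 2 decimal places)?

Uncompressed byte rate = 176,400 × 3 × 8 = 4,233,600 bytes/s.
Capacity = 128 × 1,073,741,824 = 137,438,953,472 bytes.
137,438,953,472 / 4,233,600 ≈ 32463.85 s → 9.02 hours.

9.02 hours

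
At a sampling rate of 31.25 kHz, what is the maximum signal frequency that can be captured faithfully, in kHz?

15.625 kHz

Nyquist frequency = sample rate / 2 = 31,250 / 2 = 15.625 kHz.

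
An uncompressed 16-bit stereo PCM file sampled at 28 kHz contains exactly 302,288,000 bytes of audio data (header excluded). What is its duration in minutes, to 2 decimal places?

44.98 minutes

Byte rate = 28,000 × 2 × 2 = 112,000 bytes/s.
Duration = 302,288,000 / 112,000 = 2,699 s.
2,699 s / 60 = 44.98 minutes.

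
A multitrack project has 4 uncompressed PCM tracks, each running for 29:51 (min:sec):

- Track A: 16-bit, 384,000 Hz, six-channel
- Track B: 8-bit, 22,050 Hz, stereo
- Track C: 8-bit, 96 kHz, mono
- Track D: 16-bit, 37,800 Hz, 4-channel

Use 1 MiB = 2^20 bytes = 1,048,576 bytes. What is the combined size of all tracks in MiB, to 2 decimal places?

29:51 (min:sec) = 1,791 s.
Track A: 384,000 × 1,791 × 2 × 6 = 8,252,928,000 bytes.
Track B: 22,050 × 1,791 × 1 × 2 = 78,983,100 bytes.
Track C: 96,000 × 1,791 × 1 × 1 = 171,936,000 bytes.
Track D: 37,800 × 1,791 × 2 × 4 = 541,598,400 bytes.
Total = 9,045,445,500 bytes = 8626.41 MiB.

8626.41 MiB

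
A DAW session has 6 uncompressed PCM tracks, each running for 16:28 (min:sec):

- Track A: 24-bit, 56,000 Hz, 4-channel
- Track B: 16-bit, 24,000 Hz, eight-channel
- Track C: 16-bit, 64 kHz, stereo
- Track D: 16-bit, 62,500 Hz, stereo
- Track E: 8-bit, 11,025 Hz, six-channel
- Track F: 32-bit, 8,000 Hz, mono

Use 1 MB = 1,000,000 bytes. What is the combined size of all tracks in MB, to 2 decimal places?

16:28 (min:sec) = 988 s.
Track A: 56,000 × 988 × 3 × 4 = 663,936,000 bytes.
Track B: 24,000 × 988 × 2 × 8 = 379,392,000 bytes.
Track C: 64,000 × 988 × 2 × 2 = 252,928,000 bytes.
Track D: 62,500 × 988 × 2 × 2 = 247,000,000 bytes.
Track E: 11,025 × 988 × 1 × 6 = 65,356,200 bytes.
Track F: 8,000 × 988 × 4 × 1 = 31,616,000 bytes.
Total = 1,640,228,200 bytes = 1640.23 MB.

1640.23 MB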